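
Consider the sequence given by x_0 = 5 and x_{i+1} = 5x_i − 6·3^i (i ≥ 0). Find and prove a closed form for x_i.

Claim: x_i = 2·5^i + 3·3^i.

Base case: x_0 = 5, and 2·5^0 + 3·3^0 = 2 + 3 = 5.
Assume x_r = 2·5^r + 3·3^r for some r ≥ 0.
Then x_{r+1} = 5x_r − 6·3^r = 5·(2·5^r + 3·3^r) − 6·3^r = 2·5^{r+1} + 15·3^r − 6·3^r = 2·5^{r+1} + 9·3^r = 2·5^{r+1} + 3·3^{r+1}.
By induction, x_i = 2·5^i + 3·3^i for all i ≥ 0.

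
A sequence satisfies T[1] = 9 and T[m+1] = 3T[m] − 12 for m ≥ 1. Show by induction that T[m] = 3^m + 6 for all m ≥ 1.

Base case: T[1] = 9, and 3^1 + 6 = 3 + 6 = 9.
Assume T[r] = 3^r + 6 for some r ≥ 1.
Then T[r+1] = 3T[r] − 12 = 3·(3^r + 6) − 12 = 3^{r+1} + 18 − 12 = 3^{r+1} + 6.
This completes the inductive step, so T[m] = 3^m + 6 for all m ≥ 1.

T[m] = 3^m + 6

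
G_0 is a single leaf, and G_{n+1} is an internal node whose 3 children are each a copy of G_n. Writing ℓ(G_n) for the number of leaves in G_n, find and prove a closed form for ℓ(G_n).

Claim: ℓ(G_n) = 3^n.

Base case: ℓ(G_0) = 1, and 3^0 = 1.
Assume ℓ(G_k) = 3^k.
Then ℓ(G_{k+1}) = 3·ℓ(G_k) = 3·3^k = 3^{k+1}.
This completes the inductive step, so ℓ(G_n) = 3^n for all n ≥ 0.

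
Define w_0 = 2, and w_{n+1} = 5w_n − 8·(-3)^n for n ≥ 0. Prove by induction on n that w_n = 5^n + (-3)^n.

Base case: w_0 = 2, and 5^0 + (-3)^0 = 1 + 1 = 2.
Assume w_k = 5^k + (-3)^k for some k ≥ 0.
Then w_{k+1} = 5w_k − 8·(-3)^k = 5·(5^k + (-3)^k) − 8·(-3)^k = 5^{k+1} + 5·(-3)^k − 8·(-3)^k = 5^{k+1} − 3·(-3)^k = 5^{k+1} + (-3)^{k+1}.
This completes the inductive step, so w_n = 5^n + (-3)^n for all n ≥ 0.

w_n = 5^n + (-3)^n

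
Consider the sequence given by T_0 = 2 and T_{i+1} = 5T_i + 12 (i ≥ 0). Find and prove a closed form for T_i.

Claim: T_i = 5^{i+1} − 3.

Base case: T_0 = 2, and 5^{0+1} − 3 = 5 − 3 = 2.
Assume T_r = 5^{r+1} − 3 for some r ≥ 0.
Then T_{r+1} = 5T_r + 12 = 5·(5^{r+1} − 3) + 12 = 5^{r+2} − 15 + 12 = 5^{r+2} − 3.
Hence T_i = 5^{i+1} − 3 for every i ≥ 0, by induction.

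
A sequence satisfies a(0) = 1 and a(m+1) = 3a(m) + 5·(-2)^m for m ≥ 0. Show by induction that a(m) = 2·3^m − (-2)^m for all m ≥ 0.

Base case: a(0) = 1, and 2·3^0 − (-2)^0 = 2 − 1 = 1.
Assume a(k) = 2·3^k − (-2)^k for some k ≥ 0.
Then a(k+1) = 3a(k) + 5·(-2)^k = 3·(2·3^k − (-2)^k) + 5·(-2)^k = 2·3^{k+1} − 3·(-2)^k + 5·(-2)^k = 2·3^{k+1} + 2·(-2)^k = 2·3^{k+1} − (-2)^{k+1}.
Hence a(m) = 2·3^m − (-2)^m for every m ≥ 0, by induction.

a(m) = 2·3^m − (-2)^m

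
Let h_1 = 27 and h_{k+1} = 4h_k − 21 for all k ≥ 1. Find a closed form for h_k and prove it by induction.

Claim: h_k = 5·4^k + 7.

Base case: h_1 = 27, and 5·4^1 + 7 = 20 + 7 = 27.
Assume h_m = 5·4^m + 7 for some m ≥ 1.
Then h_{m+1} = 4h_m − 21 = 4·(5·4^m + 7) − 21 = 20·4^m + 28 − 21 = 5·4^{m+1} + 7.
Hence h_k = 5·4^k + 7 for every k ≥ 1, by induction.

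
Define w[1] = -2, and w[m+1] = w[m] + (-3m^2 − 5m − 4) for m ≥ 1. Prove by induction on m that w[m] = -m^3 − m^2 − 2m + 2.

Base case: w[1] = -2, and -1^3 − 1^2 − 2·1 + 2 = -2.
Assume w[j] = -j^3 − j^2 − 2j + 2.
Then w[j+1] = w[j] + (-3j^2 − 5j − 4) = (-j^3 − j^2 − 2j + 2) + (-3j^2 − 5j − 4) = -j^3 − 4j^2 − 7j − 2,
and -(j+1)^3 − (j+1)^2 − 2·(j+1) + 2 = -j^3 − 4j^2 − 7j − 2.
This completes the inductive step, so w[m] = -m^3 − m^2 − 2m + 2 for all m ≥ 1.

w[m] = -m^3 − m^2 − 2m + 2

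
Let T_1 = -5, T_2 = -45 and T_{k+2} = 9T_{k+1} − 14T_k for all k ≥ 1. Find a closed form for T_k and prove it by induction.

Claim: T_k = 2^k − 7^k.

Base cases: T_1 = -5 and 2^1 − 7^1 = -5; T_2 = -45 and 2^2 − 7^2 = -45.
Assume T_j = 2^j − 7^j for all 1 ≤ j ≤ m, where m ≥ 2.
Then T_{m+1} = 9T_m − 14T_{m−1} = 9·(2^m − 7^m) − 14·(2^{m−1} − 7^{m−1}) = (9·2 − 14)2^{m−1} − (9·7 − 14)7^{m−1} = 4·2^{m−1} − 49·7^{m−1} = 2^{m+1} − 7^{m+1}.
So the formula holds for m+1, and by strong induction T_k = 2^k − 7^k for all k ≥ 1.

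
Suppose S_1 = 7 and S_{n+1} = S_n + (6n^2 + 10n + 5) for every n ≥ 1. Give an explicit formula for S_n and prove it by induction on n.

Claim: S_n = 2n^3 + 2n^2 + n + 2.

Base case: S_1 = 7, and 2·1^3 + 2·1^2 + 1 + 2 = 7.
Assume S_r = 2r^3 + 2r^2 + r + 2.
Then S_{r+1} = S_r + (6r^2 + 10r + 5) = (2r^3 + 2r^2 + r + 2) + (6r^2 + 10r + 5) = 2r^3 + 8r^2 + 11r + 7,
and 2·(r+1)^3 + 2·(r+1)^2 + (r+1) + 2 = 2r^3 + 8r^2 + 11r + 7.
By induction, S_n = 2n^3 + 2n^2 + n + 2 for all n ≥ 1.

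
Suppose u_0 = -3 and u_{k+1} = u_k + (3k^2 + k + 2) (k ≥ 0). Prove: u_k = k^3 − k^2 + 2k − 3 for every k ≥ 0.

Base case: u_0 = -3, and 0^3 − 0^2 + 2·0 − 3 = -3.
Assume u_j = j^3 − j^2 + 2j − 3.
Then u_{j+1} = u_j + (3j^2 + j + 2) = (j^3 − j^2 + 2j − 3) + (3j^2 + j + 2) = j^3 + 2j^2 + 3j − 1,
and (j+1)^3 − (j+1)^2 + 2·(j+1) − 3 = j^3 + 2j^2 + 3j − 1.
By induction, u_k = k^3 − k^2 + 2k − 3 for all k ≥ 0.

u_k = k^3 − k^2 + 2k − 3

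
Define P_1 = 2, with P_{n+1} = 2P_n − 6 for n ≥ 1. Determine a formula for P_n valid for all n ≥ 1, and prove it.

Claim: P_n = -2^{n+1} + 6.

Base case: P_1 = 2, and -2^{1+1} + 6 = -4 + 6 = 2.
Assume P_m = -2^{m+1} + 6 for some m ≥ 1.
Then P_{m+1} = 2P_m − 6 = 2·(-2^{m+1} + 6) − 6 = -2^{m+2} + 12 − 6 = -2^{m+2} + 6.
Hence P_n = -2^{n+1} + 6 for every n ≥ 1, by induction.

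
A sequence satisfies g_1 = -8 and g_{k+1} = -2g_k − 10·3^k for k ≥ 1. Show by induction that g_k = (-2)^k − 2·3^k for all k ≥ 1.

Base case: g_1 = -8, and (-2)^1 − 2·3^1 = -2 − 6 = -8.
Assume g_j = (-2)^j − 2·3^j for some j ≥ 1.
Then g_{j+1} = -2g_j − 10·3^j = -2·((-2)^j − 2·3^j) − 10·3^j = (-2)^{j+1} + 4·3^j − 10·3^j = (-2)^{j+1} − 6·3^j = (-2)^{j+1} − 2·3^{j+1}.
So the formula holds for j+1, and by induction g_k = (-2)^k − 2·3^k for all k ≥ 1.

g_k = (-2)^k − 2·3^k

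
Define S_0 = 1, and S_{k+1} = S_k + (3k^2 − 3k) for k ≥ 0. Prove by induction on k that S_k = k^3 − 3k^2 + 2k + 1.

Base case: S_0 = 1, and 0^3 − 3·0^2 + 2·0 + 1 = 1.
Assume S_r = r^3 − 3r^2 + 2r + 1.
Then S_{r+1} = S_r + (3r^2 − 3r) = (r^3 − 3r^2 + 2r + 1) + (3r^2 − 3r) = r^3 − r + 1,
and (r+1)^3 − 3·(r+1)^2 + 2·(r+1) + 1 = r^3 − r + 1.
Hence S_k = k^3 − 3k^2 + 2k + 1 for every k ≥ 0, by induction.

S_k = k^3 − 3k^2 + 2k + 1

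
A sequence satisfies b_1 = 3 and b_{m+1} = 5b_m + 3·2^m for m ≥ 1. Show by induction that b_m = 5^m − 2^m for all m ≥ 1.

Base case: b_1 = 3, and 5^1 − 2^1 = 5 − 2 = 3.
Assume b_j = 5^j − 2^j for some j ≥ 1.
Then b_{j+1} = 5b_j + 3·2^j = 5·(5^j − 2^j) + 3·2^j = 5^{j+1} − 5·2^j + 3·2^j = 5^{j+1} − 2·2^j = 5^{j+1} − 2^{j+1}.
So the formula holds for j+1, and by induction b_m = 5^m − 2^m for all m ≥ 1.

b_m = 5^m − 2^m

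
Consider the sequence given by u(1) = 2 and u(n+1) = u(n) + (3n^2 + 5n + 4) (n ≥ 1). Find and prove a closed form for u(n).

Claim: u(n) = n^3 + n^2 + 2n − 2.

Base case: u(1) = 2, and 1^3 + 1^2 + 2·1 − 2 = 2.
Assume u(m) = m^3 + m^2 + 2m − 2.
Then u(m+1) = u(m) + (3m^2 + 5m + 4) = (m^3 + m^2 + 2m − 2) + (3m^2 + 5m + 4) = m^3 + 4m^2 + 7m + 2,
and (m+1)^3 + (m+1)^2 + 2·(m+1) − 2 = m^3 + 4m^2 + 7m + 2.
This completes the inductive step, so u(n) = n^3 + n^2 + 2n − 2 for all n ≥ 1.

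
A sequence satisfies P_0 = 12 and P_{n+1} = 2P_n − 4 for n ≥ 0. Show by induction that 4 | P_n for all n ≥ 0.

Base case: P_0 = 12 = 4·3, so 4 | P_0.
Assume 4 | P_k, so P_k = 4t for some integer t.
Then P_{k+1} = 2P_k − 4 = 2·(4t) − 4 = 4(2t − 1), so 4 | P_{k+1}.
Hence 4 | P_n for every n ≥ 0, by induction.

4 | P_n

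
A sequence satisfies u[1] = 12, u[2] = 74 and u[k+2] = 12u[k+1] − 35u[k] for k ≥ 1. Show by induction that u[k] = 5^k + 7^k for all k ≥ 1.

Base cases: u[1] = 12 and 5^1 + 7^1 = 12; u[2] = 74 and 5^2 + 7^2 = 74.
Assume u[j] = 5^j + 7^j for all 1 ≤ j ≤ r, where r ≥ 2.
Then u[r+1] = 12u[r] − 35u[r−1] = 12·(5^r + 7^r) − 35·(5^{r−1} + 7^{r−1}) = (12·5 − 35)5^{r−1} + (12·7 − 35)7^{r−1} = 25·5^{r−1} + 49·7^{r−1} = 5^{r+1} + 7^{r+1}.
Hence u[k] = 5^k + 7^k for every k ≥ 1, by strong induction.

u[k] = 5^k + 7^k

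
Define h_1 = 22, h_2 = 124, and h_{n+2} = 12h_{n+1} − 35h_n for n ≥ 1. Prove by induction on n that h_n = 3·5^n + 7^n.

Base cases: h_1 = 22 and 3·5^1 + 7^1 = 22; h_2 = 124 and 3·5^2 + 7^2 = 124.
Assume h_j = 3·5^j + 7^j for all 1 ≤ j ≤ m, where m ≥ 2.
Then h_{m+1} = 12h_m − 35h_{m−1} = 12·(3·5^m + 7^m) − 35·(3·5^{m−1} + 7^{m−1}) = 3·(12·5 − 35)5^{m−1} + (12·7 − 35)7^{m−1} = 75·5^{m−1} + 49·7^{m−1} = 3·5^{m+1} + 7^{m+1}.
By strong induction, h_n = 3·5^n + 7^n for all n ≥ 1.

h_n = 3·5^n + 7^n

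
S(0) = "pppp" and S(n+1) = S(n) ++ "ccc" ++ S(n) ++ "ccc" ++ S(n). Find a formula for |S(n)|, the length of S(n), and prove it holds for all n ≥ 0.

Claim: |S(n)| = 7·3^n − 3.

Base case: |S(0)| = 4, and 7·3^0 − 3 = 4.
Assume |S(m)| = 7·3^m − 3.
Then |S(m+1)| = 3|S(m)| + 6 = 3(7·3^m − 3) + 6 = 7·3^{m+1} − 9 + 6 = 7·3^{m+1} − 3.
So the formula holds for m+1, and by induction |S(n)| = 7·3^n − 3 for all n ≥ 0.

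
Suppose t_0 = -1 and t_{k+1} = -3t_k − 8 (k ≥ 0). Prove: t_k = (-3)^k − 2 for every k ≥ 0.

Base case: t_0 = -1, and (-3)^0 − 2 = 1 − 2 = -1.
Assume t_r = (-3)^r − 2 for some r ≥ 0.
Then t_{r+1} = -3t_r − 8 = -3·((-3)^r − 2) − 8 = -3·(-3)^r + 6 − 8 = (-3)^{r+1} − 2.
By induction, t_k = (-3)^k − 2 for all k ≥ 0.

t_k = (-3)^k − 2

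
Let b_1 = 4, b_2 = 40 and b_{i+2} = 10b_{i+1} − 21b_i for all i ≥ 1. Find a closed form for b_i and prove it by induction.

Claim: b_i = -3^i + 7^i.

Base cases: b_1 = 4 and -3^1 + 7^1 = 4; b_2 = 40 and -3^2 + 7^2 = 40.
Assume b_j = -3^j + 7^j for all 1 ≤ j ≤ r, where r ≥ 2.
Then b_{r+1} = 10b_r − 21b_{r−1} = 10·(-3^r + 7^r) − 21·(-3^{r−1} + 7^{r−1}) = -(10·3 − 21)3^{r−1} + (10·7 − 21)7^{r−1} = -9·3^{r−1} + 49·7^{r−1} = -3^{r+1} + 7^{r+1}.
Hence b_i = -3^i + 7^i for every i ≥ 1, by strong induction.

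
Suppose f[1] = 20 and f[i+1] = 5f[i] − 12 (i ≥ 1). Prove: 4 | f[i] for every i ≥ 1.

Base case: f[1] = 20 = 4·5, so 4 | f[1].
Assume 4 | f[j], so f[j] = 4t for some integer t.
Then f[j+1] = 5f[j] − 12 = 5·(4t) − 12 = 4(5t − 3), so 4 | f[j+1].
This completes the inductive step, so 4 | f[i] for all i ≥ 1.

4 | f[i]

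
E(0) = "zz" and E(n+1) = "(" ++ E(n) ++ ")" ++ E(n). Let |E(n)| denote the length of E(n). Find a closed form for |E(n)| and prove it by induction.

Claim: |E(n)| = 2^{n+2} − 2.

Base case: |E(0)| = 2, and 2^{0+2} − 2 = 2.
Assume |E(k)| = 2^{k+2} − 2.
Then |E(k+1)| = 1 + |E(k)| + 1 + |E(k)| = 2|E(k)| + 2 = 2(2^{k+2} − 2) + 2 = 2^{k+3} − 4 + 2 = 2^{k+3} − 2.
So the formula holds for k+1, and by induction |E(n)| = 2^{n+2} − 2 for all n ≥ 0.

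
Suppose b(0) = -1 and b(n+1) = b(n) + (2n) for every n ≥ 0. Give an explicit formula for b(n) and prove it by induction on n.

Claim: b(n) = n^2 − n − 1.

Base case: b(0) = -1, and 0^2 − 0 − 1 = -1.
Assume b(m) = m^2 − m − 1.
Then b(m+1) = b(m) + (2m) = (m^2 − m − 1) + (2m) = m^2 + m − 1,
and (m+1)^2 − (m+1) − 1 = m^2 + m − 1.
Hence b(n) = n^2 − n − 1 for every n ≥ 0, by induction.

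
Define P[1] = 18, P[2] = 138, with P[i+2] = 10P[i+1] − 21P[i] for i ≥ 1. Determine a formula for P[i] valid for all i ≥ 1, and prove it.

Claim: P[i] = 3·7^i − 3^i.

Base cases: P[1] = 18 and 3·7^1 − 3^1 = 18; P[2] = 138 and 3·7^2 − 3^2 = 138.
Assume P[t] = 3·7^t − 3^t for all 1 ≤ t ≤ j, where j ≥ 2.
Then P[j+1] = 10P[j] − 21P[j−1] = 10·(3·7^j − 3^j) − 21·(3·7^{j−1} − 3^{j−1}) = 3·(10·7 − 21)7^{j−1} − (10·3 − 21)3^{j−1} = 147·7^{j−1} − 9·3^{j−1} = 3·7^{j+1} − 3^{j+1}.
So the formula holds for j+1, and by strong induction P[i] = 3·7^i − 3^i for all i ≥ 1.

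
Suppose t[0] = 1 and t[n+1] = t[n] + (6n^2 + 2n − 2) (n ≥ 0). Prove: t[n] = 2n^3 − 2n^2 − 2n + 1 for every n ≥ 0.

Base case: t[0] = 1, and 2·0^3 − 2·0^2 − 2·0 + 1 = 1.
Assume t[r] = 2r^3 − 2r^2 − 2r + 1.
Then t[r+1] = t[r] + (6r^2 + 2r − 2) = (2r^3 − 2r^2 − 2r + 1) + (6r^2 + 2r − 2) = 2r^3 + 4r^2 − 1,
and 2·(r+1)^3 − 2·(r+1)^2 − 2·(r+1) + 1 = 2r^3 + 4r^2 − 1.
This completes the inductive step, so t[n] = 2n^3 − 2n^2 − 2n + 1 for all n ≥ 0.

t[n] = 2n^3 − 2n^2 − 2n + 1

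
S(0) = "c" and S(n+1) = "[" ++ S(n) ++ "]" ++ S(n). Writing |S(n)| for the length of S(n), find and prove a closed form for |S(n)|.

Claim: |S(n)| = 3·2^n − 2.

Base case: |S(0)| = 1, and 3·2^0 − 2 = 1.
Assume |S(r)| = 3·2^r − 2.
Then |S(r+1)| = 1 + |S(r)| + 1 + |S(r)| = 2|S(r)| + 2 = 2(3·2^r − 2) + 2 = 3·2^{r+1} − 4 + 2 = 3·2^{r+1} − 2.
Hence |S(n)| = 3·2^n − 2 for every n ≥ 0, by induction.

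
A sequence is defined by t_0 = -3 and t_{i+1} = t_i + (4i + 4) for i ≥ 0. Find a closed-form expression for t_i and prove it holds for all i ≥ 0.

Claim: t_i = 2i^2 + 2i − 3.

Base case: t_0 = -3, and 2·0^2 + 2·0 − 3 = -3.
Assume t_r = 2r^2 + 2r − 3.
Then t_{r+1} = t_r + (4r + 4) = (2r^2 + 2r − 3) + (4r + 4) = 2r^2 + 6r + 1,
and 2·(r+1)^2 + 2·(r+1) − 3 = 2r^2 + 6r + 1.
Hence t_i = 2i^2 + 2i − 3 for every i ≥ 0, by induction.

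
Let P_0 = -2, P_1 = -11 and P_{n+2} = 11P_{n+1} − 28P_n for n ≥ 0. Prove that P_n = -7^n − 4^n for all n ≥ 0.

Base cases: P_0 = -2 and -7^0 − 4^0 = -2; P_1 = -11 and -7^1 − 4^1 = -11.
Assume P_j = -7^j − 4^j for all 0 ≤ j ≤ r, where r ≥ 1.
Then P_{r+1} = 11P_r − 28P_{r−1} = 11·(-7^r − 4^r) − 28·(-7^{r−1} − 4^{r−1}) = -(11·7 − 28)7^{r−1} − (11·4 − 28)4^{r−1} = -49·7^{r−1} − 16·4^{r−1} = -7^{r+1} − 4^{r+1}.
This completes the inductive step, so P_n = -7^n − 4^n for all n ≥ 0.

P_n = -7^n − 4^n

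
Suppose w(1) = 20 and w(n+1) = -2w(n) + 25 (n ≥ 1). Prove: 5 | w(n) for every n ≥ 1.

Base case: w(1) = 20 = 5·4, so 5 | w(1).
Assume 5 | w(j), so w(j) = 5t for some integer t.
Then w(j+1) = -2w(j) + 25 = -2·(5t) + 25 = 5(-2t + 5), so 5 | w(j+1).
Hence 5 | w(n) for every n ≥ 1, by induction.

5 | w(n)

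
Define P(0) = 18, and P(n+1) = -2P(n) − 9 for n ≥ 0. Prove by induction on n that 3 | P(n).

Base case: P(0) = 18 = 3·6, so 3 | P(0).
Assume 3 | P(m), so P(m) = 3t for some integer t.
Then P(m+1) = -2P(m) − 9 = -2·(3t) − 9 = 3(-2t − 3), so 3 | P(m+1).
So the property holds for m+1, and by induction 3 | P(n) for all n ≥ 0.

3 | P(n)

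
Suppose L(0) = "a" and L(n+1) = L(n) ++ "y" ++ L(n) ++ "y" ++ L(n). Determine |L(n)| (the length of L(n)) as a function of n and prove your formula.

Claim: |L(n)| = 2·3^n − 1.

Base case: |L(0)| = 1, and 2·3^0 − 1 = 1.
Assume |L(m)| = 2·3^m − 1.
Then |L(m+1)| = 3|L(m)| + 2 = 3(2·3^m − 1) + 2 = 2·3^{m+1} − 3 + 2 = 2·3^{m+1} − 1.
So the formula holds for m+1, and by induction |L(n)| = 2·3^n − 1 for all n ≥ 0.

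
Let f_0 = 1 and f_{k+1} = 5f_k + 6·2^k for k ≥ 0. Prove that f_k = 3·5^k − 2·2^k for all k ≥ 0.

Base case: f_0 = 1, and 3·5^0 − 2·2^0 = 3 − 2 = 1.
Assume f_r = 3·5^r − 2·2^r for some r ≥ 0.
Then f_{r+1} = 5f_r + 6·2^r = 5·(3·5^r − 2·2^r) + 6·2^r = 3·5^{r+1} − 10·2^r + 6·2^r = 3·5^{r+1} − 4·2^r = 3·5^{r+1} − 2·2^{r+1}.
So the formula holds for r+1, and by induction f_k = 3·5^k − 2·2^k for all k ≥ 0.

f_k = 3·5^k − 2·2^k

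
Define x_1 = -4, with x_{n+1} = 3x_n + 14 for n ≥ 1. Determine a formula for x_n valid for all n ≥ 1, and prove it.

Claim: x_n = 3^n − 7.

Base case: x_1 = -4, and 3^1 − 7 = 3 − 7 = -4.
Assume x_r = 3^r − 7 for some r ≥ 1.
Then x_{r+1} = 3x_r + 14 = 3·(3^r − 7) + 14 = 3^{r+1} − 21 + 14 = 3^{r+1} − 7.
Hence x_n = 3^n − 7 for every n ≥ 1, by induction.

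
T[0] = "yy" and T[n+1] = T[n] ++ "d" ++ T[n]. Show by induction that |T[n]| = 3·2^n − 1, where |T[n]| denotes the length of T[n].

Base case: |T[0]| = 2, and 3·2^0 − 1 = 2.
Assume |T[r]| = 3·2^r − 1.
Then |T[r+1]| = |T[r]| + 1 + |T[r]| = 2|T[r]| + 1 = 2(3·2^r − 1) + 1 = 3·2^{r+1} − 2 + 1 = 3·2^{r+1} − 1.
This completes the inductive step, so |T[n]| = 3·2^n − 1 for all n ≥ 0.

|T[n]| = 3·2^n − 1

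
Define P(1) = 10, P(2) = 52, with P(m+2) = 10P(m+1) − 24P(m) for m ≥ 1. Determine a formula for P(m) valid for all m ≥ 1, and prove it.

Claim: P(m) = 4^m + 6^m.

Base cases: P(1) = 10 and 4^1 + 6^1 = 10; P(2) = 52 and 4^2 + 6^2 = 52.
Assume P(j) = 4^j + 6^j for all 1 ≤ j ≤ k, where k ≥ 2.
Then P(k+1) = 10P(k) − 24P(k−1) = 10·(4^k + 6^k) − 24·(4^{k−1} + 6^{k−1}) = (10·4 − 24)4^{k−1} + (10·6 − 24)6^{k−1} = 16·4^{k−1} + 36·6^{k−1} = 4^{k+1} + 6^{k+1}.
So the formula holds for k+1, and by strong induction P(m) = 4^m + 6^m for all m ≥ 1.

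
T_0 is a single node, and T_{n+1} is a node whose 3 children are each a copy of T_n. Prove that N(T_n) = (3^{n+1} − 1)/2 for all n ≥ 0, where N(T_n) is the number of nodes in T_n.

Base case: N(T_0) = 1, and (3^{0+1} − 1)/2 = 1.
Assume N(T_r) = (3^{r+1} − 1)/2.
Then N(T_{r+1}) = 1 + 3N(T_r) = 1 + 3·(3^{r+1} − 1)/2 = 1 + (3^{r+2} − 3)/2 = (2 + 3^{r+2} − 3)/2 = (3^{r+2} − 1)/2.
So the formula holds for r+1, and by induction N(T_n) = (3^{n+1} − 1)/2 for all n ≥ 0.

N(T_n) = (3^{n+1} − 1)/2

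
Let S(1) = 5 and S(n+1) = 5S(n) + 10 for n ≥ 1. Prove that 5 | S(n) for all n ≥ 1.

Base case: S(1) = 5 = 5·1, so 5 | S(1).
Assume 5 | S(m), so S(m) = 5t for some integer t.
Then S(m+1) = 5S(m) + 10 = 5·(5t) + 10 = 5(5t + 2), so 5 | S(m+1).
So the property holds for m+1, and by induction 5 | S(n) for all n ≥ 1.

5 | S(n)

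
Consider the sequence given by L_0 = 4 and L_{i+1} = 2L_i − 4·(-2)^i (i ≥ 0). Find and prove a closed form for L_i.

Claim: L_i = 3·2^i + (-2)^i.

Base case: L_0 = 4, and 3·2^0 + (-2)^0 = 3 + 1 = 4.
Assume L_m = 3·2^m + (-2)^m for some m ≥ 0.
Then L_{m+1} = 2L_m − 4·(-2)^m = 2·(3·2^m + (-2)^m) − 4·(-2)^m = 3·2^{m+1} + 2·(-2)^m − 4·(-2)^m = 3·2^{m+1} − 2·(-2)^m = 3·2^{m+1} + (-2)^{m+1}.
By induction, L_i = 3·2^i + (-2)^i for all i ≥ 0.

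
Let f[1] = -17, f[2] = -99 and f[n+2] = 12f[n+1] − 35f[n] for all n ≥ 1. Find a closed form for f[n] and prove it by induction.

Claim: f[n] = -7^n − 2·5^n.

Base cases: f[1] = -17 and -7^1 − 2·5^1 = -17; f[2] = -99 and -7^2 − 2·5^2 = -99.
Assume f[j] = -7^j − 2·5^j for all 1 ≤ j ≤ m, where m ≥ 2.
Then f[m+1] = 12f[m] − 35f[m−1] = 12·(-7^m − 2·5^m) − 35·(-7^{m−1} − 2·5^{m−1}) = -(12·7 − 35)7^{m−1} − 2·(12·5 − 35)5^{m−1} = -49·7^{m−1} − 50·5^{m−1} = -7^{m+1} − 2·5^{m+1}.
So the formula holds for m+1, and by strong induction f[n] = -7^n − 2·5^n for all n ≥ 1.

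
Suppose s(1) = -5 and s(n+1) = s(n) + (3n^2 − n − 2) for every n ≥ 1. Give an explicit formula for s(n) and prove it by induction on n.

Claim: s(n) = n^3 − 2n^2 − n − 3.

Base case: s(1) = -5, and 1^3 − 2·1^2 − 1 − 3 = -5.
Assume s(r) = r^3 − 2r^2 − r − 3.
Then s(r+1) = s(r) + (3r^2 − r − 2) = (r^3 − 2r^2 − r − 3) + (3r^2 − r − 2) = r^3 + r^2 − 2r − 5,
and (r+1)^3 − 2·(r+1)^2 − (r+1) − 3 = r^3 + r^2 − 2r − 5.
Hence s(n) = n^3 − 2n^2 − n − 3 for every n ≥ 1, by induction.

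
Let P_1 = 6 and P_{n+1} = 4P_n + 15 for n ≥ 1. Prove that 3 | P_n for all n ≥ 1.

Base case: P_1 = 6 = 3·2, so 3 | P_1.
Assume 3 | P_j, so P_j = 3t for some integer t.
Then P_{j+1} = 4P_j + 15 = 4·(3t) + 15 = 3(4t + 5), so 3 | P_{j+1}.
So the property holds for j+1, and by induction 3 | P_n for all n ≥ 1.

3 | P_n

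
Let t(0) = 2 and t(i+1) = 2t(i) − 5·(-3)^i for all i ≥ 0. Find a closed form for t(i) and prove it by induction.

Claim: t(i) = 2^i + (-3)^i.

Base case: t(0) = 2, and 2^0 + (-3)^0 = 1 + 1 = 2.
Assume t(m) = 2^m + (-3)^m for some m ≥ 0.
Then t(m+1) = 2t(m) − 5·(-3)^m = 2·(2^m + (-3)^m) − 5·(-3)^m = 2^{m+1} + 2·(-3)^m − 5·(-3)^m = 2^{m+1} − 3·(-3)^m = 2^{m+1} + (-3)^{m+1}.
This completes the inductive step, so t(i) = 2^i + (-3)^i for all i ≥ 0.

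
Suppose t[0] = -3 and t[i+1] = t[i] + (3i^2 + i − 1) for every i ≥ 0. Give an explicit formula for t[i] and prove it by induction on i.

Claim: t[i] = i^3 − i^2 − i − 3.

Base case: t[0] = -3, and 0^3 − 0^2 − 0 − 3 = -3.
Assume t[j] = j^3 − j^2 − j − 3.
Then t[j+1] = t[j] + (3j^2 + j − 1) = (j^3 − j^2 − j − 3) + (3j^2 + j − 1) = j^3 + 2j^2 − 4,
and (j+1)^3 − (j+1)^2 − (j+1) − 3 = j^3 + 2j^2 − 4.
Hence t[i] = i^3 − i^2 − i − 3 for every i ≥ 0, by induction.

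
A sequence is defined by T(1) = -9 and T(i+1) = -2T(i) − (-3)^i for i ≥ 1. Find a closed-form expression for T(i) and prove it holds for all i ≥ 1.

Claim: T(i) = 3·(-2)^i + (-3)^i.

Base case: T(1) = -9, and 3·(-2)^1 + (-3)^1 = -6 − 3 = -9.
Assume T(k) = 3·(-2)^k + (-3)^k for some k ≥ 1.
Then T(k+1) = -2T(k) − (-3)^k = -2·(3·(-2)^k + (-3)^k) − (-3)^k = 3·(-2)^{k+1} − 2·(-3)^k − (-3)^k = 3·(-2)^{k+1} − 3·(-3)^k = 3·(-2)^{k+1} + (-3)^{k+1}.
So the formula holds for k+1, and by induction T(i) = 3·(-2)^i + (-3)^i for all i ≥ 1.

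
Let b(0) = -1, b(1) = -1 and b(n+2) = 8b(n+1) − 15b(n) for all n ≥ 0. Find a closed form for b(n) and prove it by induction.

Claim: b(n) = 5^n − 2·3^n.

Base cases: b(0) = -1 and 5^0 − 2·3^0 = -1; b(1) = -1 and 5^1 − 2·3^1 = -1.
Assume b(j) = 5^j − 2·3^j for all 0 ≤ j ≤ r, where r ≥ 1.
Then b(r+1) = 8b(r) − 15b(r−1) = 8·(5^r − 2·3^r) − 15·(5^{r−1} − 2·3^{r−1}) = (8·5 − 15)5^{r−1} − 2·(8·3 − 15)3^{r−1} = 25·5^{r−1} − 18·3^{r−1} = 5^{r+1} − 2·3^{r+1}.
So the formula holds for r+1, and by strong induction b(n) = 5^n − 2·3^n for all n ≥ 0.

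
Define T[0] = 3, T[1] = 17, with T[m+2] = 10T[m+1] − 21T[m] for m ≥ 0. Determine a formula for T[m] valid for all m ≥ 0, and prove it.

Claim: T[m] = 3^m + 2·7^m.

Base cases: T[0] = 3 and 3^0 + 2·7^0 = 3; T[1] = 17 and 3^1 + 2·7^1 = 17.
Assume T[j] = 3^j + 2·7^j for all 0 ≤ j ≤ r, where r ≥ 1.
Then T[r+1] = 10T[r] − 21T[r−1] = 10·(3^r + 2·7^r) − 21·(3^{r−1} + 2·7^{r−1}) = (10·3 − 21)3^{r−1} + 2·(10·7 − 21)7^{r−1} = 9·3^{r−1} + 98·7^{r−1} = 3^{r+1} + 2·7^{r+1}.
By strong induction, T[m] = 3^m + 2·7^m for all m ≥ 0.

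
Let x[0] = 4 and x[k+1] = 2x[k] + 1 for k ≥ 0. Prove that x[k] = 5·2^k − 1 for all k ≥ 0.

Base case: x[0] = 4, and 5·2^0 − 1 = 5 − 1 = 4.
Assume x[r] = 5·2^r − 1 for some r ≥ 0.
Then x[r+1] = 2x[r] + 1 = 2·(5·2^r − 1) + 1 = 10·2^r − 2 + 1 = 5·2^{r+1} − 1.
This completes the inductive step, so x[k] = 5·2^k − 1 for all k ≥ 0.

x[k] = 5·2^k − 1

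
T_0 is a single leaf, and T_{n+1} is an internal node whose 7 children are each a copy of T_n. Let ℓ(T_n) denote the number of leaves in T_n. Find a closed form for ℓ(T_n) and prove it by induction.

Claim: ℓ(T_n) = 7^n.

Base case: ℓ(T_0) = 1, and 7^0 = 1.
Assume ℓ(T_k) = 7^k.
Then ℓ(T_{k+1}) = 7·ℓ(T_k) = 7·7^k = 7^{k+1}.
By induction, ℓ(T_n) = 7^n for all n ≥ 0.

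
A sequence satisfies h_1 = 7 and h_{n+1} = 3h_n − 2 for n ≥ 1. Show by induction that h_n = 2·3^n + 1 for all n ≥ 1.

Base case: h_1 = 7, and 2·3^1 + 1 = 6 + 1 = 7.
Assume h_m = 2·3^m + 1 for some m ≥ 1.
Then h_{m+1} = 3h_m − 2 = 3·(2·3^m + 1) − 2 = 6·3^m + 3 − 2 = 2·3^{m+1} + 1.
By induction, h_n = 2·3^n + 1 for all n ≥ 1.

h_n = 2·3^n + 1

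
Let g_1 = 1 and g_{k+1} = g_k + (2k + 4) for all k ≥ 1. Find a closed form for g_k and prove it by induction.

Claim: g_k = k^2 + 3k − 3.

Base case: g_1 = 1, and 1^2 + 3·1 − 3 = 1.
Assume g_r = r^2 + 3r − 3.
Then g_{r+1} = g_r + (2r + 4) = (r^2 + 3r − 3) + (2r + 4) = r^2 + 5r + 1,
and (r+1)^2 + 3·(r+1) − 3 = r^2 + 5r + 1.
Hence g_k = k^2 + 3k − 3 for every k ≥ 1, by induction.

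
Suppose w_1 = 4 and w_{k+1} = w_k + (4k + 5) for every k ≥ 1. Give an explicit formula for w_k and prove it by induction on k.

Claim: w_k = 2k^2 + 3k − 1.

Base case: w_1 = 4, and 2·1^2 + 3·1 − 1 = 4.
Assume w_r = 2r^2 + 3r − 1.
Then w_{r+1} = w_r + (4r + 5) = (2r^2 + 3r − 1) + (4r + 5) = 2r^2 + 7r + 4,
and 2·(r+1)^2 + 3·(r+1) − 1 = 2r^2 + 7r + 4.
Hence w_k = 2k^2 + 3k − 1 for every k ≥ 1, by induction.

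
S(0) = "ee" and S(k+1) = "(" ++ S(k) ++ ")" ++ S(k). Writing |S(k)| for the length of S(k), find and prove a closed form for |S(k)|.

Claim: |S(k)| = 2^{k+2} − 2.

Base case: |S(0)| = 2, and 2^{0+2} − 2 = 2.
Assume |S(j)| = 2^{j+2} − 2.
Then |S(j+1)| = 1 + |S(j)| + 1 + |S(j)| = 2|S(j)| + 2 = 2(2^{j+2} − 2) + 2 = 2^{j+3} − 4 + 2 = 2^{j+3} − 2.
Hence |S(k)| = 2^{k+2} − 2 for every k ≥ 0, by induction.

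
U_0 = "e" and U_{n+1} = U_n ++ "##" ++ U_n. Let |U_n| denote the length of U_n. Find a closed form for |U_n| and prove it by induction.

Claim: |U_n| = 3·2^n − 2.

Base case: |U_0| = 1, and 3·2^0 − 2 = 1.
Assume |U_j| = 3·2^j − 2.
Then |U_{j+1}| = |U_j| + 2 + |U_j| = 2|U_j| + 2 = 2(3·2^j − 2) + 2 = 3·2^{j+1} − 4 + 2 = 3·2^{j+1} − 2.
Hence |U_n| = 3·2^n − 2 for every n ≥ 0, by induction.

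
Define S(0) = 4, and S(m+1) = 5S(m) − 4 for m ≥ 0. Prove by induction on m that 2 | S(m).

Base case: S(0) = 4 = 2·2, so 2 | S(0).
Assume 2 | S(r), so S(r) = 2t for some integer t.
Then S(r+1) = 5S(r) − 4 = 5·(2t) − 4 = 2(5t − 2), so 2 | S(r+1).
So the property holds for r+1, and by induction 2 | S(m) for all m ≥ 0.

2 | S(m)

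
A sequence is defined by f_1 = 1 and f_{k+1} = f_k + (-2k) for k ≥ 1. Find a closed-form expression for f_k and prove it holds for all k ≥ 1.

Claim: f_k = -k^2 + k + 1.

Base case: f_1 = 1, and -1^2 + 1 + 1 = 1.
Assume f_j = -j^2 + j + 1.
Then f_{j+1} = f_j + (-2j) = (-j^2 + j + 1) + (-2j) = -j^2 − j + 1,
and -(j+1)^2 + (j+1) + 1 = -j^2 − j + 1.
By induction, f_k = -k^2 + k + 1 for all k ≥ 1.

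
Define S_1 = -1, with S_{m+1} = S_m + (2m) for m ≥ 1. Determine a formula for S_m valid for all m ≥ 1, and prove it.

Claim: S_m = m^2 − m − 1.

Base case: S_1 = -1, and 1^2 − 1 − 1 = -1.
Assume S_j = j^2 − j − 1.
Then S_{j+1} = S_j + (2j) = (j^2 − j − 1) + (2j) = j^2 + j − 1,
and (j+1)^2 − (j+1) − 1 = j^2 + j − 1.
This completes the inductive step, so S_m = m^2 − m − 1 for all m ≥ 1.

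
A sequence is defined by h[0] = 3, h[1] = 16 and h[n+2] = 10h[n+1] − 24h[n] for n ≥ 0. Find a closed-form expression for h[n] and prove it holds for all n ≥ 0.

Claim: h[n] = 2·6^n + 4^n.

Base cases: h[0] = 3 and 2·6^0 + 4^0 = 3; h[1] = 16 and 2·6^1 + 4^1 = 16.
Assume h[i] = 2·6^i + 4^i for all 0 ≤ i ≤ j, where j ≥ 1.
Then h[j+1] = 10h[j] − 24h[j−1] = 10·(2·6^j + 4^j) − 24·(2·6^{j−1} + 4^{j−1}) = 2·(10·6 − 24)6^{j−1} + (10·4 − 24)4^{j−1} = 72·6^{j−1} + 16·4^{j−1} = 2·6^{j+1} + 4^{j+1}.
This completes the inductive step, so h[n] = 2·6^n + 4^n for all n ≥ 0.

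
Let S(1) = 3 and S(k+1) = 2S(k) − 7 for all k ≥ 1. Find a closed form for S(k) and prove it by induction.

Claim: S(k) = -2^{k+1} + 7.

Base case: S(1) = 3, and -2^{1+1} + 7 = -4 + 7 = 3.
Assume S(m) = -2^{m+1} + 7 for some m ≥ 1.
Then S(m+1) = 2S(m) − 7 = 2·(-2^{m+1} + 7) − 7 = -2^{m+2} + 14 − 7 = -2^{m+2} + 7.
This completes the inductive step, so S(k) = -2^{k+1} + 7 for all k ≥ 1.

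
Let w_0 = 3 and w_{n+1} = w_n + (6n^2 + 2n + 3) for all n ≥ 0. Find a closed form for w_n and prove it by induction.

Claim: w_n = 2n^3 − 2n^2 + 3n + 3.

Base case: w_0 = 3, and 2·0^3 − 2·0^2 + 3·0 + 3 = 3.
Assume w_m = 2m^3 − 2m^2 + 3m + 3.
Then w_{m+1} = w_m + (6m^2 + 2m + 3) = (2m^3 − 2m^2 + 3m + 3) + (6m^2 + 2m + 3) = 2m^3 + 4m^2 + 5m + 6,
and 2·(m+1)^3 − 2·(m+1)^2 + 3·(m+1) + 3 = 2m^3 + 4m^2 + 5m + 6.
By induction, w_n = 2n^3 − 2n^2 + 3n + 3 for all n ≥ 0.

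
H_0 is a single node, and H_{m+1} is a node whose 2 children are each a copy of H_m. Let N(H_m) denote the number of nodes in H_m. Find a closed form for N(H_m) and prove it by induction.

Claim: N(H_m) = 2^{m+1} − 1.

Base case: N(H_0) = 1, and 2^{0+1} − 1 = 1.
Assume N(H_r) = 2^{r+1} − 1.
Then N(H_{r+1}) = 1 + 2N(H_r) = 1 + 2(2^{r+1} − 1) = 2^{r+2} − 2 + 1 = 2^{r+2} − 1.
By induction, N(H_m) = 2^{m+1} − 1 for all m ≥ 0.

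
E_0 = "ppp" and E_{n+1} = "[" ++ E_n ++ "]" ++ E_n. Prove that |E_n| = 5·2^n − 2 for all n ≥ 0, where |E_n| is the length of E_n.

Base case: |E_0| = 3, and 5·2^0 − 2 = 3.
Assume |E_m| = 5·2^m − 2.
Then |E_{m+1}| = 1 + |E_m| + 1 + |E_m| = 2|E_m| + 2 = 2(5·2^m − 2) + 2 = 5·2^{m+1} − 4 + 2 = 5·2^{m+1} − 2.
Hence |E_n| = 5·2^n − 2 for every n ≥ 0, by induction.

|E_n| = 5·2^n − 2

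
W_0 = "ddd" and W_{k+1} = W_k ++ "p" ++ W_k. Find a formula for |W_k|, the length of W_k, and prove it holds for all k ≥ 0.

Claim: |W_k| = 2^{k+2} − 1.

Base case: |W_0| = 3, and 2^{0+2} − 1 = 3.
Assume |W_m| = 2^{m+2} − 1.
Then |W_{m+1}| = |W_m| + 1 + |W_m| = 2|W_m| + 1 = 2(2^{m+2} − 1) + 1 = 2^{m+3} − 2 + 1 = 2^{m+3} − 1.
Hence |W_k| = 2^{k+2} − 1 for every k ≥ 0, by induction.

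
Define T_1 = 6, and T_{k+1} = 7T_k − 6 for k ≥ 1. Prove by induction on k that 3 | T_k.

Base case: T_1 = 6 = 3·2, so 3 | T_1.
Assume 3 | T_j, so T_j = 3t for some integer t.
Then T_{j+1} = 7T_j − 6 = 7·(3t) − 6 = 3(7t − 2), so 3 | T_{j+1}.
By induction, 3 | T_k for all k ≥ 1.

3 | T_k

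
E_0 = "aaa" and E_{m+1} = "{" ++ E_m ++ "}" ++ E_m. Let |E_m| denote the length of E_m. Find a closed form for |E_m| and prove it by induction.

Claim: |E_m| = 5·2^m − 2.

Base case: |E_0| = 3, and 5·2^0 − 2 = 3.
Assume |E_j| = 5·2^j − 2.
Then |E_{j+1}| = 1 + |E_j| + 1 + |E_j| = 2|E_j| + 2 = 2(5·2^j − 2) + 2 = 5·2^{j+1} − 4 + 2 = 5·2^{j+1} − 2.
Hence |E_m| = 5·2^m − 2 for every m ≥ 0, by induction.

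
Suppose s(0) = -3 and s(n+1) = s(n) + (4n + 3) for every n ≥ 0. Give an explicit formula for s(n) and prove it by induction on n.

Claim: s(n) = 2n^2 + n − 3.

Base case: s(0) = -3, and 2·0^2 + 0 − 3 = -3.
Assume s(k) = 2k^2 + k − 3.
Then s(k+1) = s(k) + (4k + 3) = (2k^2 + k − 3) + (4k + 3) = 2k^2 + 5k,
and 2·(k+1)^2 + (k+1) − 3 = 2k^2 + 5k.
By induction, s(n) = 2n^2 + n − 3 for all n ≥ 0.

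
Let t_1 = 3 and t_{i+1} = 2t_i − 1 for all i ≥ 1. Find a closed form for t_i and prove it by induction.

Claim: t_i = 2^i + 1.

Base case: t_1 = 3, and 2^1 + 1 = 2 + 1 = 3.
Assume t_r = 2^r + 1 for some r ≥ 1.
Then t_{r+1} = 2t_r − 1 = 2·(2^r + 1) − 1 = 2^{r+1} + 2 − 1 = 2^{r+1} + 1.
This completes the inductive step, so t_i = 2^i + 1 for all i ≥ 1.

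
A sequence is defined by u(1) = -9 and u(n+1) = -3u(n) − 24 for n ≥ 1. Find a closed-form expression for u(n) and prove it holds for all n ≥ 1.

Claim: u(n) = (-3)^n − 6.

Base case: u(1) = -9, and (-3)^1 − 6 = -3 − 6 = -9.
Assume u(j) = (-3)^j − 6 for some j ≥ 1.
Then u(j+1) = -3u(j) − 24 = -3·((-3)^j − 6) − 24 = -3·(-3)^j + 18 − 24 = (-3)^{j+1} − 6.
Hence u(n) = (-3)^n − 6 for every n ≥ 1, by induction.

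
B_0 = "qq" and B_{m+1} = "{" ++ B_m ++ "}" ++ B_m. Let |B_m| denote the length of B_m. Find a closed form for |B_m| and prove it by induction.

Claim: |B_m| = 2^{m+2} − 2.

Base case: |B_0| = 2, and 2^{0+2} − 2 = 2.
Assume |B_k| = 2^{k+2} − 2.
Then |B_{k+1}| = 1 + |B_k| + 1 + |B_k| = 2|B_k| + 2 = 2(2^{k+2} − 2) + 2 = 2^{k+3} − 4 + 2 = 2^{k+3} − 2.
So the formula holds for k+1, and by induction |B_m| = 2^{m+2} − 2 for all m ≥ 0.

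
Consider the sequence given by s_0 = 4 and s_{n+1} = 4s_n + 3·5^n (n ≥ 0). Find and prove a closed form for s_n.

Claim: s_n = 4^n + 3·5^n.

Base case: s_0 = 4, and 4^0 + 3·5^0 = 1 + 3 = 4.
Assume s_k = 4^k + 3·5^k for some k ≥ 0.
Then s_{k+1} = 4s_k + 3·5^k = 4·(4^k + 3·5^k) + 3·5^k = 4^{k+1} + 12·5^k + 3·5^k = 4^{k+1} + 15·5^k = 4^{k+1} + 3·5^{k+1}.
This completes the inductive step, so s_n = 4^n + 3·5^n for all n ≥ 0.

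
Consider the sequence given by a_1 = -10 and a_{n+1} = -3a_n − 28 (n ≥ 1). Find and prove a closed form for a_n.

Claim: a_n = (-3)^n − 7.

Base case: a_1 = -10, and (-3)^1 − 7 = -3 − 7 = -10.
Assume a_m = (-3)^m − 7 for some m ≥ 1.
Then a_{m+1} = -3a_m − 28 = -3·((-3)^m − 7) − 28 = -3·(-3)^m + 21 − 28 = (-3)^{m+1} − 7.
Hence a_n = (-3)^n − 7 for every n ≥ 1, by induction.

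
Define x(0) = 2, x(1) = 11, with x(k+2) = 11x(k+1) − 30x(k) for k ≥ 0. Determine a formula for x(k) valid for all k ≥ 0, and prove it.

Claim: x(k) = 6^k + 5^k.

Base cases: x(0) = 2 and 6^0 + 5^0 = 2; x(1) = 11 and 6^1 + 5^1 = 11.
Assume x(i) = 6^i + 5^i for all 0 ≤ i ≤ j, where j ≥ 1.
Then x(j+1) = 11x(j) − 30x(j−1) = 11·(6^j + 5^j) − 30·(6^{j−1} + 5^{j−1}) = (11·6 − 30)6^{j−1} + (11·5 − 30)5^{j−1} = 36·6^{j−1} + 25·5^{j−1} = 6^{j+1} + 5^{j+1}.
This completes the inductive step, so x(k) = 6^k + 5^k for all k ≥ 0.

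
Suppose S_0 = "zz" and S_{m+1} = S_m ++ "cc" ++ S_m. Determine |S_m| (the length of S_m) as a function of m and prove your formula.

Claim: |S_m| = 2^{m+2} − 2.

Base case: |S_0| = 2, and 2^{0+2} − 2 = 2.
Assume |S_k| = 2^{k+2} − 2.
Then |S_{k+1}| = |S_k| + 2 + |S_k| = 2|S_k| + 2 = 2(2^{k+2} − 2) + 2 = 2^{k+3} − 4 + 2 = 2^{k+3} − 2.
Hence |S_m| = 2^{m+2} − 2 for every m ≥ 0, by induction.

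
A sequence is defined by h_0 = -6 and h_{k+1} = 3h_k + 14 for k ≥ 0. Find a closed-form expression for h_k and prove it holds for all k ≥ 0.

Claim: h_k = 3^k − 7.

Base case: h_0 = -6, and 3^0 − 7 = 1 − 7 = -6.
Assume h_j = 3^j − 7 for some j ≥ 0.
Then h_{j+1} = 3h_j + 14 = 3·(3^j − 7) + 14 = 3^{j+1} − 21 + 14 = 3^{j+1} − 7.
Hence h_k = 3^k − 7 for every k ≥ 0, by induction.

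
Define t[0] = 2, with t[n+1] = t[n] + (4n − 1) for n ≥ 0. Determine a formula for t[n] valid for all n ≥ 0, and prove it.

Claim: t[n] = 2n^2 − 3n + 2.

Base case: t[0] = 2, and 2·0^2 − 3·0 + 2 = 2.
Assume t[k] = 2k^2 − 3k + 2.
Then t[k+1] = t[k] + (4k − 1) = (2k^2 − 3k + 2) + (4k − 1) = 2k^2 + k + 1,
and 2·(k+1)^2 − 3·(k+1) + 2 = 2k^2 + k + 1.
Hence t[n] = 2n^2 − 3n + 2 for every n ≥ 0, by induction.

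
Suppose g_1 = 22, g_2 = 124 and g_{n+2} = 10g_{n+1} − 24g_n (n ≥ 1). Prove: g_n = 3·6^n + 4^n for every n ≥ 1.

Base cases: g_1 = 22 and 3·6^1 + 4^1 = 22; g_2 = 124 and 3·6^2 + 4^2 = 124.
Assume g_j = 3·6^j + 4^j for all 1 ≤ j ≤ r, where r ≥ 2.
Then g_{r+1} = 10g_r − 24g_{r−1} = 10·(3·6^r + 4^r) − 24·(3·6^{r−1} + 4^{r−1}) = 3·(10·6 − 24)6^{r−1} + (10·4 − 24)4^{r−1} = 108·6^{r−1} + 16·4^{r−1} = 3·6^{r+1} + 4^{r+1}.
Hence g_n = 3·6^n + 4^n for every n ≥ 1, by strong induction.

g_n = 3·6^n + 4^n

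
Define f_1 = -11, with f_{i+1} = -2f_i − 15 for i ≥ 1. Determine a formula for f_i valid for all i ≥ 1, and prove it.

Claim: f_i = 3·(-2)^i − 5.

Base case: f_1 = -11, and 3·(-2)^1 − 5 = -6 − 5 = -11.
Assume f_k = 3·(-2)^k − 5 for some k ≥ 1.
Then f_{k+1} = -2f_k − 15 = -2·(3·(-2)^k − 5) − 15 = -6·(-2)^k + 10 − 15 = 3·(-2)^{k+1} − 5.
By induction, f_i = 3·(-2)^i − 5 for all i ≥ 1.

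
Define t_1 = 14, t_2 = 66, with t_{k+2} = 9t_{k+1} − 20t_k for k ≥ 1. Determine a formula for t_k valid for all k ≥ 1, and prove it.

Claim: t_k = 2·5^k + 4^k.

Base cases: t_1 = 14 and 2·5^1 + 4^1 = 14; t_2 = 66 and 2·5^2 + 4^2 = 66.
Assume t_j = 2·5^j + 4^j for all 1 ≤ j ≤ m, where m ≥ 2.
Then t_{m+1} = 9t_m − 20t_{m−1} = 9·(2·5^m + 4^m) − 20·(2·5^{m−1} + 4^{m−1}) = 2·(9·5 − 20)5^{m−1} + (9·4 − 20)4^{m−1} = 50·5^{m−1} + 16·4^{m−1} = 2·5^{m+1} + 4^{m+1}.
By strong induction, t_k = 2·5^k + 4^k for all k ≥ 1.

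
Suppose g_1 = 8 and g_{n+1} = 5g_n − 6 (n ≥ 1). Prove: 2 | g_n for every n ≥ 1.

Base case: g_1 = 8 = 2·4, so 2 | g_1.
Assume 2 | g_r, so g_r = 2t for some integer t.
Then g_{r+1} = 5g_r − 6 = 5·(2t) − 6 = 2(5t − 3), so 2 | g_{r+1}.
This completes the inductive step, so 2 | g_n for all n ≥ 1.

2 | g_n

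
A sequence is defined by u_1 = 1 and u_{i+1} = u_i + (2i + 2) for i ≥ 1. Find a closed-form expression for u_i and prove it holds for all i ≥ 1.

Claim: u_i = i^2 + i − 1.

Base case: u_1 = 1, and 1^2 + 1 − 1 = 1.
Assume u_r = r^2 + r − 1.
Then u_{r+1} = u_r + (2r + 2) = (r^2 + r − 1) + (2r + 2) = r^2 + 3r + 1,
and (r+1)^2 + (r+1) − 1 = r^2 + 3r + 1.
Hence u_i = i^2 + i − 1 for every i ≥ 1, by induction.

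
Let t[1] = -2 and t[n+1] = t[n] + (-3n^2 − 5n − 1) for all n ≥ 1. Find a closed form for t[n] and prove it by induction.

Claim: t[n] = -n^3 − n^2 + n − 1.

Base case: t[1] = -2, and -1^3 − 1^2 + 1 − 1 = -2.
Assume t[r] = -r^3 − r^2 + r − 1.
Then t[r+1] = t[r] + (-3r^2 − 5r − 1) = (-r^3 − r^2 + r − 1) + (-3r^2 − 5r − 1) = -r^3 − 4r^2 − 4r − 2,
and -(r+1)^3 − (r+1)^2 + (r+1) − 1 = -r^3 − 4r^2 − 4r − 2.
By induction, t[n] = -n^3 − n^2 + n − 1 for all n ≥ 1.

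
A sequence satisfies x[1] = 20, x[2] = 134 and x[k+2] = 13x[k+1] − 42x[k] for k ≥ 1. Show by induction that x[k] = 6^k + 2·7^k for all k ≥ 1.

Base cases: x[1] = 20 and 6^1 + 2·7^1 = 20; x[2] = 134 and 6^2 + 2·7^2 = 134.
Assume x[j] = 6^j + 2·7^j for all 1 ≤ j ≤ r, where r ≥ 2.
Then x[r+1] = 13x[r] − 42x[r−1] = 13·(6^r + 2·7^r) − 42·(6^{r−1} + 2·7^{r−1}) = (13·6 − 42)6^{r−1} + 2·(13·7 − 42)7^{r−1} = 36·6^{r−1} + 98·7^{r−1} = 6^{r+1} + 2·7^{r+1}.
So the formula holds for r+1, and by strong induction x[k] = 6^k + 2·7^k for all k ≥ 1.

x[k] = 6^k + 2·7^k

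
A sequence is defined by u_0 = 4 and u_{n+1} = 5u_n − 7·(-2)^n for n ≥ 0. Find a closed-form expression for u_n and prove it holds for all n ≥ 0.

Claim: u_n = 3·5^n + (-2)^n.

Base case: u_0 = 4, and 3·5^0 + (-2)^0 = 3 + 1 = 4.
Assume u_r = 3·5^r + (-2)^r for some r ≥ 0.
Then u_{r+1} = 5u_r − 7·(-2)^r = 5·(3·5^r + (-2)^r) − 7·(-2)^r = 3·5^{r+1} + 5·(-2)^r − 7·(-2)^r = 3·5^{r+1} − 2·(-2)^r = 3·5^{r+1} + (-2)^{r+1}.
By induction, u_n = 3·5^n + (-2)^n for all n ≥ 0.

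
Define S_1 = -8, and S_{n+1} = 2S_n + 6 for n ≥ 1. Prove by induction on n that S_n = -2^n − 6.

Base case: S_1 = -8, and -2^1 − 6 = -2 − 6 = -8.
Assume S_k = -2^k − 6 for some k ≥ 1.
Then S_{k+1} = 2S_k + 6 = 2·(-2^k − 6) + 6 = -2^{k+1} − 12 + 6 = -2^{k+1} − 6.
By induction, S_n = -2^n − 6 for all n ≥ 1.

S_n = -2^n − 6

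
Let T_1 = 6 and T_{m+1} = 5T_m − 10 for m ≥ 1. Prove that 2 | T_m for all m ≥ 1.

Base case: T_1 = 6 = 2·3, so 2 | T_1.
Assume 2 | T_j, so T_j = 2t for some integer t.
Then T_{j+1} = 5T_j − 10 = 5·(2t) − 10 = 2(5t − 5), so 2 | T_{j+1}.
Hence 2 | T_m for every m ≥ 1, by induction.

2 | T_m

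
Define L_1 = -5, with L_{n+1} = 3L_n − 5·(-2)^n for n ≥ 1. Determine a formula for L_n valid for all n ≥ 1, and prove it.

Claim: L_n = -3^n + (-2)^n.

Base case: L_1 = -5, and -3^1 + (-2)^1 = -3 − 2 = -5.
Assume L_r = -3^r + (-2)^r for some r ≥ 1.
Then L_{r+1} = 3L_r − 5·(-2)^r = 3·(-3^r + (-2)^r) − 5·(-2)^r = -3^{r+1} + 3·(-2)^r − 5·(-2)^r = -3^{r+1} − 2·(-2)^r = -3^{r+1} + (-2)^{r+1}.
This completes the inductive step, so L_n = -3^n + (-2)^n for all n ≥ 1.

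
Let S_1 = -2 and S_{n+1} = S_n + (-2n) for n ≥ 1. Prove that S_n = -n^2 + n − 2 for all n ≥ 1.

Base case: S_1 = -2, and -1^2 + 1 − 2 = -2.
Assume S_r = -r^2 + r − 2.
Then S_{r+1} = S_r + (-2r) = (-r^2 + r − 2) + (-2r) = -r^2 − r − 2,
and -(r+1)^2 + (r+1) − 2 = -r^2 − r − 2.
Hence S_n = -n^2 + n − 2 for every n ≥ 1, by induction.

S_n = -n^2 + n − 2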